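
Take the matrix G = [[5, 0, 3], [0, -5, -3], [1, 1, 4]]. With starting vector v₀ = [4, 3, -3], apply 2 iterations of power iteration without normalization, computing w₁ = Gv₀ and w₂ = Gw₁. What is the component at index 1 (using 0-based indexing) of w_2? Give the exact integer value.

w1 = Gv₀ = (5·4 + 0·3 + 3·(-3); 0·4 + (-5)·3 + (-3)·(-3); 1·4 + 1·3 + 4·(-3)) = (11, -6, -5)
w2 = Gw1 = (5·11 + 0·(-6) + 3·(-5); 0·11 + (-5)·(-6) + (-3)·(-5); 1·11 + 1·(-6) + 4·(-5)) = (40, 45, -15)
The requested component of w2 is 45.

45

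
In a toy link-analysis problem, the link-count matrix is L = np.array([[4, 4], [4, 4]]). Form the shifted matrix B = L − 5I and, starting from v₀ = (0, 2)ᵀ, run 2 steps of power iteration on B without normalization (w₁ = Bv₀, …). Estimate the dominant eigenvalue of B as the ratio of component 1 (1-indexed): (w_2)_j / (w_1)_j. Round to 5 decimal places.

B = L − 5I has rows (-1, 4); (4, -1)
w1 = Bv₀ = (8, -2)
w2 = Bw1 = (-16, 34)
Ratio: -16/8 = -2.00000

-2.00000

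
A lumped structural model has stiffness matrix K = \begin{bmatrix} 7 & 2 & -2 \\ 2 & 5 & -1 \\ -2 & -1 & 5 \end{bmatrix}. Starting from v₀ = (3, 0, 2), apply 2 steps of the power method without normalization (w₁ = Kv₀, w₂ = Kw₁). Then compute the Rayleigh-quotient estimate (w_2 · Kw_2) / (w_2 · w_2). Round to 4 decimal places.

w1 = Kv₀ = (17, 4, 4)
w2 = Kw1 = (119, 50, -18)
Kw2 = (969, 506, -378)
w2·Kw2 = 119·969 + 50·506 + (-18)·(-378) = 147415; w2·w2 = 119·119 + 50·50 + (-18)·(-18) = 16985
λ ≈ 147415/16985 = 8.6791

λ ≈ 8.6791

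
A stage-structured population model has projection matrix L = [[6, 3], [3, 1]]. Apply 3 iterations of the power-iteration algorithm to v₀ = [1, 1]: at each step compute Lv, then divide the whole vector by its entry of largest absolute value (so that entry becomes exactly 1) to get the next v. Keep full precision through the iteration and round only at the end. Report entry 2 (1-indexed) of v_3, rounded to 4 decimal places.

0.4683

Lv0 = (9.00000, 4.00000); divide by 9.00000 → v1 = (1.00000, 0.44444)
Lv1 = (7.33333, 3.44444); divide by 7.33333 → v2 = (1.00000, 0.46970)
Lv2 = (7.40909, 3.46970); divide by 7.40909 → v3 = (1.00000, 0.46830)
Requested entry of v3: 229/489 = 0.4683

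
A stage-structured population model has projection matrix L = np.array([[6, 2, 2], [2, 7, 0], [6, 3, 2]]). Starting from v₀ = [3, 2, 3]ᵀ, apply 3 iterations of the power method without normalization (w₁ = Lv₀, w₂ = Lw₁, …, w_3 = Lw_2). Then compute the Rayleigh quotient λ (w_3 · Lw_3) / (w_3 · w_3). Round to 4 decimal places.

λ ≈ 9.6501

w1 = Lv₀ = (6·3 + 2·2 + 2·3; 2·3 + 7·2 + 0·3; 6·3 + 3·2 + 2·3) = (28, 20, 30)
w2 = Lw1 = (6·28 + 2·20 + 2·30; 2·28 + 7·20 + 0·30; 6·28 + 3·20 + 2·30) = (268, 196, 288)
w3 = Lw2 = (2576, 1908, 2772)
Lw3 = (24816, 18508, 26724)
w3·Lw3 = 2576·24816 + 1908·18508 + 2772·26724 = 173318208; w3·w3 = 2576·2576 + 1908·1908 + 2772·2772 = 17960224
λ ≈ 173318208/17960224 = 9.6501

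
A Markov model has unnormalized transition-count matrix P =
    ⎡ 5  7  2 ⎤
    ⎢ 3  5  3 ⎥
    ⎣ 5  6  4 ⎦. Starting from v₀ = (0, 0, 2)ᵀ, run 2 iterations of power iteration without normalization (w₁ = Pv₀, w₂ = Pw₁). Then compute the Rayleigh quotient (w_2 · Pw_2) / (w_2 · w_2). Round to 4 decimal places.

w1 = Pv₀ = (4, 6, 8)
w2 = Pw1 = (78, 66, 88)
Pw2 = (1028, 828, 1138)
w2·Pw2 = 78·1028 + 66·828 + 88·1138 = 234976; w2·w2 = 78·78 + 66·66 + 88·88 = 18184
λ ≈ 234976/18184 = 12.9221

12.9221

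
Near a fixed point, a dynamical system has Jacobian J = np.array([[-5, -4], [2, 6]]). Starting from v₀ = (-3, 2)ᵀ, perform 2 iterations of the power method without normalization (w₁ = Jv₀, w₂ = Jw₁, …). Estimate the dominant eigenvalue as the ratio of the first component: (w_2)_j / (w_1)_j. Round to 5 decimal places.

λ ≈ -8.42857

w1 = Jv₀ = ((-5)·(-3) + (-4)·2; 2·(-3) + 6·2) = (7, 6)
w2 = Jw1 = ((-5)·7 + (-4)·6; 2·7 + 6·6) = (-59, 50)
Ratio at component: -59 / 7 = -8.42857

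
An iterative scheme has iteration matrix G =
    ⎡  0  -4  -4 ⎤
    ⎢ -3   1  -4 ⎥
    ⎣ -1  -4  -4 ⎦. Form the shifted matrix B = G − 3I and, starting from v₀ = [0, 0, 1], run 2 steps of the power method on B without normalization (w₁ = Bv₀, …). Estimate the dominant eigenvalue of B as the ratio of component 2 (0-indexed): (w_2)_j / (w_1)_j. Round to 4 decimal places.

-9.8571

B = G − 3I has rows (-3, -4, -4); (-3, -2, -4); (-1, -4, -7)
w1 = Bv₀ = ((-3)·0 + (-4)·0 + (-4)·1; (-3)·0 + (-2)·0 + (-4)·1; (-1)·0 + (-4)·0 + (-7)·1) = (-4, -4, -7)
w2 = Bw1 = ((-3)·(-4) + (-4)·(-4) + (-4)·(-7); (-3)·(-4) + (-2)·(-4) + (-4)·(-7); (-1)·(-4) + (-4)·(-4) + (-7)·(-7)) = (56, 48, 69)
Ratio: 69/-7 = -9.8571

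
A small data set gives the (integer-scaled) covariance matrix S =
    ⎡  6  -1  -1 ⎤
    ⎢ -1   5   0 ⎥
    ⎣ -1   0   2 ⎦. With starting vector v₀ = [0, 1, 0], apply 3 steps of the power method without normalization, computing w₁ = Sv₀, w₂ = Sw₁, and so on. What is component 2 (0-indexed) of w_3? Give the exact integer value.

w1 = Sv₀ = (6·0 + (-1)·1 + (-1)·0; (-1)·0 + 5·1 + 0·0; (-1)·0 + 0·1 + 2·0) = (-1, 5, 0)
w2 = Sw1 = (6·(-1) + (-1)·5 + (-1)·0; (-1)·(-1) + 5·5 + 0·0; (-1)·(-1) + 0·5 + 2·0) = (-11, 26, 1)
w3 = Sw2 = (-93, 141, 13)
The requested component of w3 is 13.

13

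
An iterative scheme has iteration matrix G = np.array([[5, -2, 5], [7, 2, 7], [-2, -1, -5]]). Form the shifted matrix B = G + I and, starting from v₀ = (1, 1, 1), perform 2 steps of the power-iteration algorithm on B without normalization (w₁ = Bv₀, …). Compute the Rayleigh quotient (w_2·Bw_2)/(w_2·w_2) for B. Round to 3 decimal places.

1.453

B = G + I has rows (6, -2, 5); (7, 3, 7); (-2, -1, -4)
w1 = Bv₀ = (9, 17, -7)
w2 = Bw1 = (-15, 65, -7)
Bw2 = (-255, 41, -7)
w2·Bw2 = 6539; w2·w2 = 4499; μ ≈ 6539/4499 = 1.453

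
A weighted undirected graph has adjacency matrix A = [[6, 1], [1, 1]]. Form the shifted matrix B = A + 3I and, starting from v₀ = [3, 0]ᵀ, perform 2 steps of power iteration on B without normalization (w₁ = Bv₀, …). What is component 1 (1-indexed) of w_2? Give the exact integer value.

B = A + 3I has rows (9, 1); (1, 4)
w1 = Bv₀ = (9·3 + 1·0; 1·3 + 4·0) = (27, 3)
w2 = Bw1 = (9·27 + 1·3; 1·27 + 4·3) = (246, 39)
Requested component of w2: 246

246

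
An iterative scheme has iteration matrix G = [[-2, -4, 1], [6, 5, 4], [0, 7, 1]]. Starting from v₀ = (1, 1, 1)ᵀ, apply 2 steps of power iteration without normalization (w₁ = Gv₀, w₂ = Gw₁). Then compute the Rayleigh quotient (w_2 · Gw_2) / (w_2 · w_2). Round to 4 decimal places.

w1 = Gv₀ = (-5, 15, 8)
w2 = Gw1 = (-42, 77, 113)
Gw2 = (-111, 585, 652)
w2·Gw2 = (-42)·(-111) + 77·585 + 113·652 = 123383; w2·w2 = (-42)·(-42) + 77·77 + 113·113 = 20462
λ ≈ 123383/20462 = 6.0299

6.0299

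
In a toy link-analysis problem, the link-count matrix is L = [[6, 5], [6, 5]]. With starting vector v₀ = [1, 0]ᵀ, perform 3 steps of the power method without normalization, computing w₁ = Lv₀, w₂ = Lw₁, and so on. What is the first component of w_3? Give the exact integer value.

w1 = Lv₀ = (6·1 + 5·0; 6·1 + 5·0) = (6, 6)
w2 = Lw1 = (6·6 + 5·6; 6·6 + 5·6) = (66, 66)
w3 = Lw2 = (726, 726)
The requested component of w3 is 726.

726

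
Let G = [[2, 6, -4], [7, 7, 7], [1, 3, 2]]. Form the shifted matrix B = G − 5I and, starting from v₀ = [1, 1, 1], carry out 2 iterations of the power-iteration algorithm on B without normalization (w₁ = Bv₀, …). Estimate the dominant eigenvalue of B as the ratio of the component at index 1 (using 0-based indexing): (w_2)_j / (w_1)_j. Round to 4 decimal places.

B = G − 5I has rows (-3, 6, -4); (7, 2, 7); (1, 3, -3)
w1 = Bv₀ = ((-3)·1 + 6·1 + (-4)·1; 7·1 + 2·1 + 7·1; 1·1 + 3·1 + (-3)·1) = (-1, 16, 1)
w2 = Bw1 = ((-3)·(-1) + 6·16 + (-4)·1; 7·(-1) + 2·16 + 7·1; 1·(-1) + 3·16 + (-3)·1) = (95, 32, 44)
Ratio: 32/16 = 2.0000

2.0000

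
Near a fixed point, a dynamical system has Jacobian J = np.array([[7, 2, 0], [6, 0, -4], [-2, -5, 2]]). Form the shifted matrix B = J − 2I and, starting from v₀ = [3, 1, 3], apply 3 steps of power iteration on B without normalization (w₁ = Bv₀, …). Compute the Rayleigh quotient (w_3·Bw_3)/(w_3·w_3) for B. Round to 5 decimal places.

B = J − 2I has rows (5, 2, 0); (6, -2, -4); (-2, -5, 0)
w1 = Bv₀ = (5·3 + 2·1 + 0·3; 6·3 + (-2)·1 + (-4)·3; (-2)·3 + (-5)·1 + 0·3) = (17, 4, -11)
w2 = Bw1 = (5·17 + 2·4 + 0·(-11); 6·17 + (-2)·4 + (-4)·(-11); (-2)·17 + (-5)·4 + 0·(-11)) = (93, 138, -54)
w3 = Bw2 = (741, 498, -876)
Bw3 = (4701, 6954, -3972)
w3·Bw3 = 10426005; w3·w3 = 1564461; μ ≈ 10426005/1564461 = 6.66428

6.66428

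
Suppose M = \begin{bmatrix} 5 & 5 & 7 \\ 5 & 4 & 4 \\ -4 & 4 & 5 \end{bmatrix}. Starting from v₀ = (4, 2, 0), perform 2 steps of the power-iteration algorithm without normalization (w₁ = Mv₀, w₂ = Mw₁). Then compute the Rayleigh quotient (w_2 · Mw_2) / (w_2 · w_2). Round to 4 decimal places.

w1 = Mv₀ = (5·4 + 5·2 + 7·0; 5·4 + 4·2 + 4·0; (-4)·4 + 4·2 + 5·0) = (30, 28, -8)
w2 = Mw1 = (5·30 + 5·28 + 7·(-8); 5·30 + 4·28 + 4·(-8); (-4)·30 + 4·28 + 5·(-8)) = (234, 230, -48)
Mw2 = (1984, 1898, -256)
w2·Mw2 = 234·1984 + 230·1898 + (-48)·(-256) = 913084; w2·w2 = 234·234 + 230·230 + (-48)·(-48) = 109960
λ ≈ 913084/109960 = 8.3038

8.3038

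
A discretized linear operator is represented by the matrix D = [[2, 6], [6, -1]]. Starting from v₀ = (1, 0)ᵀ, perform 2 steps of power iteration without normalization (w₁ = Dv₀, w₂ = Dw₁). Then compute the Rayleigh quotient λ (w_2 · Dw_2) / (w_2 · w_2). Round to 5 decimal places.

λ ≈ 3.69438

w1 = Dv₀ = (2·1 + 6·0; 6·1 + (-1)·0) = (2, 6)
w2 = Dw1 = (2·2 + 6·6; 6·2 + (-1)·6) = (40, 6)
Dw2 = (116, 234)
w2·Dw2 = 40·116 + 6·234 = 6044; w2·w2 = 40·40 + 6·6 = 1636
λ ≈ 6044/1636 = 3.69438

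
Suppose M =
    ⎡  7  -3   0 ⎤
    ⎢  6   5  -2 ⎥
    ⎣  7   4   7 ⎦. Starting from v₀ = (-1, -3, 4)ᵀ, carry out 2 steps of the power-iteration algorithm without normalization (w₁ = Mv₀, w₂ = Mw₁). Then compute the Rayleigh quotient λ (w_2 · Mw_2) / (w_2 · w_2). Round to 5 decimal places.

w1 = Mv₀ = (7·(-1) + (-3)·(-3) + 0·4; 6·(-1) + 5·(-3) + (-2)·4; 7·(-1) + 4·(-3) + 7·4) = (2, -29, 9)
w2 = Mw1 = (7·2 + (-3)·(-29) + 0·9; 6·2 + 5·(-29) + (-2)·9; 7·2 + 4·(-29) + 7·9) = (101, -151, -39)
Mw2 = (1160, -71, -170)
w2·Mw2 = 101·1160 + (-151)·(-71) + (-39)·(-170) = 134511; w2·w2 = 101·101 + (-151)·(-151) + (-39)·(-39) = 34523
λ ≈ 134511/34523 = 3.89627

λ ≈ 3.89627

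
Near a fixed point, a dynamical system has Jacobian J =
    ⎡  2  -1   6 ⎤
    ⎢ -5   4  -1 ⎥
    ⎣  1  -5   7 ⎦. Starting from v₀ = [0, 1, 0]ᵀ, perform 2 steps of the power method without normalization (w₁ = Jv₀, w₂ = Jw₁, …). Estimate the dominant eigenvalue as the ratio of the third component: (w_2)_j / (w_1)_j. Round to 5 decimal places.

λ ≈ 11.20000

w1 = Jv₀ = (-1, 4, -5)
w2 = Jw1 = (-36, 26, -56)
Ratio at component: -56 / -5 = 11.20000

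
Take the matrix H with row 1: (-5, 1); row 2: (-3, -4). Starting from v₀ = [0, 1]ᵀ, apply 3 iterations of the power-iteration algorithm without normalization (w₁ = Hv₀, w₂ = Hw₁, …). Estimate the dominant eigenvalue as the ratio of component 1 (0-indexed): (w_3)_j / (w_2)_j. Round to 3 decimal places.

-1.923

w1 = Hv₀ = (1, -4)
w2 = Hw1 = (-9, 13)
w3 = Hw2 = (58, -25)
Ratio at component: -25 / 13 = -1.923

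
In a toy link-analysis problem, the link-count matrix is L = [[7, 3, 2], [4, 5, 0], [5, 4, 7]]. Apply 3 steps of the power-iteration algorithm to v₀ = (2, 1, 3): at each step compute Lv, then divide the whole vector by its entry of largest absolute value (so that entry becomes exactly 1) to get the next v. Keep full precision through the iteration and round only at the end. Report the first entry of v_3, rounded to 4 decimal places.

0.6551

Lv0 = (23.00000, 13.00000, 35.00000); divide by 35.00000 → v1 = (0.65714, 0.37143, 1.00000)
Lv1 = (7.71429, 4.48571, 11.77143); divide by 11.77143 → v2 = (0.65534, 0.38107, 1.00000)
Lv2 = (7.73058, 4.52670, 11.80097); divide by 11.80097 → v3 = (0.65508, 0.38359, 1.00000)
Requested entry of v3: 3185/4862 = 0.6551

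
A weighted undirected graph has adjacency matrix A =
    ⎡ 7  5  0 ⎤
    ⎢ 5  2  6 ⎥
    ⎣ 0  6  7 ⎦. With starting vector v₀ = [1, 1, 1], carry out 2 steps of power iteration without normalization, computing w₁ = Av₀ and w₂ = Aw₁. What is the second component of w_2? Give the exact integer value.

w1 = Av₀ = (7·1 + 5·1 + 0·1; 5·1 + 2·1 + 6·1; 0·1 + 6·1 + 7·1) = (12, 13, 13)
w2 = Aw1 = (7·12 + 5·13 + 0·13; 5·12 + 2·13 + 6·13; 0·12 + 6·13 + 7·13) = (149, 164, 169)
The requested component of w2 is 164.

164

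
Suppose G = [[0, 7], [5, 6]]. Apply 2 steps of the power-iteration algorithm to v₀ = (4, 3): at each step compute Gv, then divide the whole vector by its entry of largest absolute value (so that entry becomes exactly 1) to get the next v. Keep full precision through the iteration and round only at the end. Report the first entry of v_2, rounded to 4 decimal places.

0.7988

Gv0 = (21.00000, 38.00000); divide by 38.00000 → v1 = (0.55263, 1.00000)
Gv1 = (7.00000, 8.76316); divide by 8.76316 → v2 = (0.79880, 1.00000)
Requested entry of v2: 266/333 = 0.7988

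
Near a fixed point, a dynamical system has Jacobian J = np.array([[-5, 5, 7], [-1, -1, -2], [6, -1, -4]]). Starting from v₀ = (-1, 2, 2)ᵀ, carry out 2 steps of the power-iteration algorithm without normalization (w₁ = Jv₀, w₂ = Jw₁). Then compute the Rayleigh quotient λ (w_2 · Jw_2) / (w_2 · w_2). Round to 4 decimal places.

w1 = Jv₀ = ((-5)·(-1) + 5·2 + 7·2; (-1)·(-1) + (-1)·2 + (-2)·2; 6·(-1) + (-1)·2 + (-4)·2) = (29, -5, -16)
w2 = Jw1 = ((-5)·29 + 5·(-5) + 7·(-16); (-1)·29 + (-1)·(-5) + (-2)·(-16); 6·29 + (-1)·(-5) + (-4)·(-16)) = (-282, 8, 243)
Jw2 = (3151, -212, -2672)
w2·Jw2 = (-282)·3151 + 8·(-212) + 243·(-2672) = -1539574; w2·w2 = (-282)·(-282) + 8·8 + 243·243 = 138637
λ ≈ -1539574/138637 = -11.1051

-11.1051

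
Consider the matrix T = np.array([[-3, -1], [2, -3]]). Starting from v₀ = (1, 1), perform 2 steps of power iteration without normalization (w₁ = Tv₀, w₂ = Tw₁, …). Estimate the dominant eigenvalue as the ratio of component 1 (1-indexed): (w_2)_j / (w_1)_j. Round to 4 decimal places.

-3.2500

w1 = Tv₀ = ((-3)·1 + (-1)·1; 2·1 + (-3)·1) = (-4, -1)
w2 = Tw1 = ((-3)·(-4) + (-1)·(-1); 2·(-4) + (-3)·(-1)) = (13, -5)
Ratio at component: 13 / -4 = -3.2500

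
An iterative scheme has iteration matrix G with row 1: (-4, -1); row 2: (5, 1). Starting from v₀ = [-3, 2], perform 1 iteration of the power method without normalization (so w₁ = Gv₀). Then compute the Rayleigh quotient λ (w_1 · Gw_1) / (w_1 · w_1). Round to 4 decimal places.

λ ≈ -2.7918

w1 = Gv₀ = ((-4)·(-3) + (-1)·2; 5·(-3) + 1·2) = (10, -13)
Gw1 = (-27, 37)
w1·Gw1 = 10·(-27) + (-13)·37 = -751; w1·w1 = 10·10 + (-13)·(-13) = 269
λ ≈ -751/269 = -2.7918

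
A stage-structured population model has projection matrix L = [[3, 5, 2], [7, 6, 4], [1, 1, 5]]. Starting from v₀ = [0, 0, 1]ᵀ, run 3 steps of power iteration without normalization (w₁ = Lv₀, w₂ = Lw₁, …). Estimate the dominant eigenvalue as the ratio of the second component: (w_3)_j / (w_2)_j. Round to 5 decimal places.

w1 = Lv₀ = (2, 4, 5)
w2 = Lw1 = (36, 58, 31)
w3 = Lw2 = (460, 724, 249)
Ratio at component: 724 / 58 = 12.48276

12.48276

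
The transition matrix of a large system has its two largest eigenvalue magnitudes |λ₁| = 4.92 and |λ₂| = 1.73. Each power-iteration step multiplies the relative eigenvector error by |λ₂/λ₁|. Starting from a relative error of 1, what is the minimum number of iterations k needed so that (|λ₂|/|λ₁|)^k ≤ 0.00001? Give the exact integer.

|λ₂/λ₁| = 1.73/4.92 = 0.35163
Need k ≥ ln(0.00001) / ln(0.35163) = -11.5129 / -1.0452 ≈ 11.015
Smallest integer k satisfying the bound: 12

12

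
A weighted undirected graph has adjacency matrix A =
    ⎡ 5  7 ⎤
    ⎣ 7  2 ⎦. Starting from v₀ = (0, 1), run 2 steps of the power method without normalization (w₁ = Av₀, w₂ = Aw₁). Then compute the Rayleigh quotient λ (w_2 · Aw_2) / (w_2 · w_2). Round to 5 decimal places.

w1 = Av₀ = (5·0 + 7·1; 7·0 + 2·1) = (7, 2)
w2 = Aw1 = (5·7 + 7·2; 7·7 + 2·2) = (49, 53)
Aw2 = (616, 449)
w2·Aw2 = 49·616 + 53·449 = 53981; w2·w2 = 49·49 + 53·53 = 5210
λ ≈ 53981/5210 = 10.36104

10.36104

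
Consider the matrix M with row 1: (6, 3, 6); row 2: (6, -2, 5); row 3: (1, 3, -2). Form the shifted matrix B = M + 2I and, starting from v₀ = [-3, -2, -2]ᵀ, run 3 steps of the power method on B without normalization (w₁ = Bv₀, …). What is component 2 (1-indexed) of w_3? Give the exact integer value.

B = M + 2I has rows (8, 3, 6); (6, 0, 5); (1, 3, 0)
w1 = Bv₀ = (-42, -28, -9)
w2 = Bw1 = (-474, -297, -126)
w3 = Bw2 = (-5439, -3474, -1365)
Requested component of w3: -3474

-3474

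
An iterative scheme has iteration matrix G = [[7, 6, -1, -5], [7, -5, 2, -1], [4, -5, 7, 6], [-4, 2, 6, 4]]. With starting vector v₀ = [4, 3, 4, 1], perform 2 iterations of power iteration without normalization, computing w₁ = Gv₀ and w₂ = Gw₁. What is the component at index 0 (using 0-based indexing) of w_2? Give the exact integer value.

254

w1 = Gv₀ = (37, 20, 35, 18)
w2 = Gw1 = (254, 211, 401, 174)
The requested component of w2 is 254.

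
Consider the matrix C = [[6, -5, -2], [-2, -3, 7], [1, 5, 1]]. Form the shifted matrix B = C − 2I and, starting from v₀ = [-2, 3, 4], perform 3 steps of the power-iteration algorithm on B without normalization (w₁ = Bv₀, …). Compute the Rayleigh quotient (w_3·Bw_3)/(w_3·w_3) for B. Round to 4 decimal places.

B = C − 2I has rows (4, -5, -2); (-2, -5, 7); (1, 5, -1)
w1 = Bv₀ = (-31, 17, 9)
w2 = Bw1 = (-227, 40, 45)
w3 = Bw2 = (-1198, 569, -72)
Bw3 = (-7493, -953, 1719)
w3·Bw3 = 8310589; w3·w3 = 1764149; μ ≈ 8310589/1764149 = 4.7108

4.7108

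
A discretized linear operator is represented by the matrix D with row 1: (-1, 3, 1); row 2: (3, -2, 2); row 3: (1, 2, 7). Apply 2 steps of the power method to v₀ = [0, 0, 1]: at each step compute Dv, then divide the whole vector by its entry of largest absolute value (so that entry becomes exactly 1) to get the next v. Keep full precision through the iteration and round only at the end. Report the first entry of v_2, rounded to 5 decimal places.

0.22222

Dv0 = (1.000000, 2.000000, 7.000000); divide by 7.000000 → v1 = (0.142857, 0.285714, 1.000000)
Dv1 = (1.714286, 1.857143, 7.714286); divide by 7.714286 → v2 = (0.222222, 0.240741, 1.000000)
Requested entry of v2: 12/54 = 0.22222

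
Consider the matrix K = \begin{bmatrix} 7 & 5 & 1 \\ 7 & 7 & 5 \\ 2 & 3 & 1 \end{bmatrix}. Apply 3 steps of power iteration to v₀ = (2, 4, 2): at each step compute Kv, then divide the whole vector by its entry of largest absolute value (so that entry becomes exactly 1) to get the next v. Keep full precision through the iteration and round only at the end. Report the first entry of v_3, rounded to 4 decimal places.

0.7575

Kv0 = (36.00000, 52.00000, 18.00000); divide by 52.00000 → v1 = (0.69231, 1.00000, 0.34615)
Kv1 = (10.19231, 13.57692, 4.73077); divide by 13.57692 → v2 = (0.75071, 1.00000, 0.34844)
Kv2 = (10.60340, 13.99717, 4.84986); divide by 13.99717 → v3 = (0.75754, 1.00000, 0.34649)
Requested entry of v3: 7486/9882 = 0.7575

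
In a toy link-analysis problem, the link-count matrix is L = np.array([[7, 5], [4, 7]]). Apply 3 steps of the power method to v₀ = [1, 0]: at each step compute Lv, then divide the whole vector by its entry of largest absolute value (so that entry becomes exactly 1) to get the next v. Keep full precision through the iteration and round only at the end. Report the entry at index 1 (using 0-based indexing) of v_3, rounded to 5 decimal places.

Lv0 = (7.000000, 4.000000); divide by 7.000000 → v1 = (1.000000, 0.571429)
Lv1 = (9.857143, 8.000000); divide by 9.857143 → v2 = (1.000000, 0.811594)
Lv2 = (11.057971, 9.681159); divide by 11.057971 → v3 = (1.000000, 0.875491)
Requested entry of v3: 668/763 = 0.87549

0.87549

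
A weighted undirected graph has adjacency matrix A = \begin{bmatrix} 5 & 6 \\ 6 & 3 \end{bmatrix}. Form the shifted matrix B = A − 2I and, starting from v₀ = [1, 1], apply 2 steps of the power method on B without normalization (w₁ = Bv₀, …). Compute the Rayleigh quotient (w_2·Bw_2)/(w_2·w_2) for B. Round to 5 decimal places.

B = A − 2I has rows (3, 6); (6, 1)
w1 = Bv₀ = (3·1 + 6·1; 6·1 + 1·1) = (9, 7)
w2 = Bw1 = (3·9 + 6·7; 6·9 + 1·7) = (69, 61)
Bw2 = (573, 475)
w2·Bw2 = 68512; w2·w2 = 8482; μ ≈ 68512/8482 = 8.07734

8.07734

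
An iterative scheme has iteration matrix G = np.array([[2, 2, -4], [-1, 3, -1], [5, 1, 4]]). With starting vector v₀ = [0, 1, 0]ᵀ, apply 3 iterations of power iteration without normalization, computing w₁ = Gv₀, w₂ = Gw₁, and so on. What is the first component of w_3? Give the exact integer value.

w1 = Gv₀ = (2·0 + 2·1 + (-4)·0; (-1)·0 + 3·1 + (-1)·0; 5·0 + 1·1 + 4·0) = (2, 3, 1)
w2 = Gw1 = (2·2 + 2·3 + (-4)·1; (-1)·2 + 3·3 + (-1)·1; 5·2 + 1·3 + 4·1) = (6, 6, 17)
w3 = Gw2 = (-44, -5, 104)
The requested component of w3 is -44.

-44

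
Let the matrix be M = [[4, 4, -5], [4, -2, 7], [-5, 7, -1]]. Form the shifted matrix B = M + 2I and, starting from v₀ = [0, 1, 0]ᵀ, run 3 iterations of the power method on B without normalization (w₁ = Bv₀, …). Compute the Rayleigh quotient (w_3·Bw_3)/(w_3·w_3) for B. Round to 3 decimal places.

μ ≈ -5.587

B = M + 2I has rows (6, 4, -5); (4, 0, 7); (-5, 7, 1)
w1 = Bv₀ = (4, 0, 7)
w2 = Bw1 = (-11, 65, -13)
w3 = Bw2 = (259, -135, 497)
Bw3 = (-1471, 4515, -1743)
w3·Bw3 = -1856785; w3·w3 = 332315; μ ≈ -1856785/332315 = -5.587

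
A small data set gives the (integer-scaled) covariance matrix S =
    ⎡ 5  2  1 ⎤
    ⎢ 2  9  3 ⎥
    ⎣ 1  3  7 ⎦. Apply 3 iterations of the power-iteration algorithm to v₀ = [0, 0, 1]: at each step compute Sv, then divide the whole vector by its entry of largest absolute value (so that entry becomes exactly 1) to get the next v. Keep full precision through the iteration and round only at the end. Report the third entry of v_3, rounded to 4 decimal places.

Sv0 = (1.00000, 3.00000, 7.00000); divide by 7.00000 → v1 = (0.14286, 0.42857, 1.00000)
Sv1 = (2.57143, 7.14286, 8.42857); divide by 8.42857 → v2 = (0.30508, 0.84746, 1.00000)
Sv2 = (4.22034, 11.23729, 9.84746); divide by 11.23729 → v3 = (0.37557, 1.00000, 0.87632)
Requested entry of v3: 581/663 = 0.8763

0.8763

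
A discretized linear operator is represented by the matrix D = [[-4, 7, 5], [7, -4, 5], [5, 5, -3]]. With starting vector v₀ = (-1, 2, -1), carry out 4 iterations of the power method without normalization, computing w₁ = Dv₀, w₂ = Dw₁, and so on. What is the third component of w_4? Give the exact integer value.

w1 = Dv₀ = ((-4)·(-1) + 7·2 + 5·(-1); 7·(-1) + (-4)·2 + 5·(-1); 5·(-1) + 5·2 + (-3)·(-1)) = (13, -20, 8)
w2 = Dw1 = ((-4)·13 + 7·(-20) + 5·8; 7·13 + (-4)·(-20) + 5·8; 5·13 + 5·(-20) + (-3)·8) = (-152, 211, -59)
w3 = Dw2 = (1790, -2203, 472)
w4 = Dw3 = (-20221, 23702, -3481)
The requested component of w4 is -3481.

-3481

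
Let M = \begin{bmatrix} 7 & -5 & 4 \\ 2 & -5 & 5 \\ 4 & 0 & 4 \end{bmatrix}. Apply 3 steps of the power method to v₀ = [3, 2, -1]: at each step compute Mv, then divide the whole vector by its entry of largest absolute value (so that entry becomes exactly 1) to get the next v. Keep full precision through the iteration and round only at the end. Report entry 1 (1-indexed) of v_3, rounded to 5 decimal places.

0.84274

Mv0 = (7.000000, -9.000000, 8.000000); divide by -9.000000 → v1 = (-0.777778, 1.000000, -0.888889)
Mv1 = (-14.000000, -11.000000, -6.666667); divide by -14.000000 → v2 = (1.000000, 0.785714, 0.476190)
Mv2 = (4.976190, 0.452381, 5.904762); divide by 5.904762 → v3 = (0.842742, 0.076613, 1.000000)
Requested entry of v3: 627/744 = 0.84274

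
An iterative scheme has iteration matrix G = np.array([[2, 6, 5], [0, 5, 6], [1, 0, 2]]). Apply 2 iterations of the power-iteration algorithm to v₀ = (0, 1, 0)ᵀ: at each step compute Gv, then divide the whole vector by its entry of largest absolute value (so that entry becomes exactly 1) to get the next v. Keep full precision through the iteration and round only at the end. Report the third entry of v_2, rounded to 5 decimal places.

0.14286

Gv0 = (6.000000, 5.000000, 0.000000); divide by 6.000000 → v1 = (1.000000, 0.833333, 0.000000)
Gv1 = (7.000000, 4.166667, 1.000000); divide by 7.000000 → v2 = (1.000000, 0.595238, 0.142857)
Requested entry of v2: 6/42 = 0.14286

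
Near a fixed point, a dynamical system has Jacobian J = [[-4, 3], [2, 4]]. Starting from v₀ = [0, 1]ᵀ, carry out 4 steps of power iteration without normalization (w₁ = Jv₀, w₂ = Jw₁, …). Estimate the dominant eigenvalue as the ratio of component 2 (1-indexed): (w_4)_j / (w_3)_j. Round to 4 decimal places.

λ ≈ 5.5000

w1 = Jv₀ = (3, 4)
w2 = Jw1 = (0, 22)
w3 = Jw2 = (66, 88)
w4 = Jw3 = (0, 484)
Ratio at component: 484 / 88 = 5.5000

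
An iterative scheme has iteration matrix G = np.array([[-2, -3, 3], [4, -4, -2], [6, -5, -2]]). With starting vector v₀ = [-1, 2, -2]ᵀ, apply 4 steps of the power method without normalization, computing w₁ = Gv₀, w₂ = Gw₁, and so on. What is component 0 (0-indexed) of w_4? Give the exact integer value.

104

w1 = Gv₀ = (-10, -8, -12)
w2 = Gw1 = (8, 16, 4)
w3 = Gw2 = (-52, -40, -40)
w4 = Gw3 = (104, 32, -32)
The requested component of w4 is 104.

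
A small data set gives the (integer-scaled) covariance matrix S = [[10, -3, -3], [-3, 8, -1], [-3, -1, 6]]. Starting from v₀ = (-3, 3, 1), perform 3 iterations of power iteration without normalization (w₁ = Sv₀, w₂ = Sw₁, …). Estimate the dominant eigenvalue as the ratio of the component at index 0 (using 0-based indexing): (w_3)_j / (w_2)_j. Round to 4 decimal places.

λ ≈ 12.9130

w1 = Sv₀ = (10·(-3) + (-3)·3 + (-3)·1; (-3)·(-3) + 8·3 + (-1)·1; (-3)·(-3) + (-1)·3 + 6·1) = (-42, 32, 12)
w2 = Sw1 = (10·(-42) + (-3)·32 + (-3)·12; (-3)·(-42) + 8·32 + (-1)·12; (-3)·(-42) + (-1)·32 + 6·12) = (-552, 370, 166)
w3 = Sw2 = (-7128, 4450, 2282)
Ratio at component: -7128 / -552 = 12.9130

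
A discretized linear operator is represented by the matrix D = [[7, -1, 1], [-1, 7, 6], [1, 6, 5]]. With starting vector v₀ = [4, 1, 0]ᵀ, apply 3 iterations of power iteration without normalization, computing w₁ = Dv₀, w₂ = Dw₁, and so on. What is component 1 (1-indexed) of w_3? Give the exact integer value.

w1 = Dv₀ = (27, 3, 10)
w2 = Dw1 = (196, 54, 95)
w3 = Dw2 = (1413, 752, 995)
The requested component of w3 is 1413.

1413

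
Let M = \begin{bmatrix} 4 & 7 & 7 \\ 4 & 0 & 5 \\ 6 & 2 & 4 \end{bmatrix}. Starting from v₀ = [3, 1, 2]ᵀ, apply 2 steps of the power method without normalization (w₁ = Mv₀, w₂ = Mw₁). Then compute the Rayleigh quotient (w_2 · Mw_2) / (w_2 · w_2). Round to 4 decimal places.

w1 = Mv₀ = (4·3 + 7·1 + 7·2; 4·3 + 0·1 + 5·2; 6·3 + 2·1 + 4·2) = (33, 22, 28)
w2 = Mw1 = (4·33 + 7·22 + 7·28; 4·33 + 0·22 + 5·28; 6·33 + 2·22 + 4·28) = (482, 272, 354)
Mw2 = (6310, 3698, 4852)
w2·Mw2 = 482·6310 + 272·3698 + 354·4852 = 5764884; w2·w2 = 482·482 + 272·272 + 354·354 = 431624
λ ≈ 5764884/431624 = 13.3563

λ ≈ 13.3563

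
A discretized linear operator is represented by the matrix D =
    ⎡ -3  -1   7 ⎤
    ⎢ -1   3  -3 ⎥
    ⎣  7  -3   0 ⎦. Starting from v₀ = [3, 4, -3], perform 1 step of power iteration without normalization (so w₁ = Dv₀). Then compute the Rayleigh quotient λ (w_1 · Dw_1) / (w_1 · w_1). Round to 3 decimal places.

λ ≈ -4.182

w1 = Dv₀ = ((-3)·3 + (-1)·4 + 7·(-3); (-1)·3 + 3·4 + (-3)·(-3); 7·3 + (-3)·4 + 0·(-3)) = (-34, 18, 9)
Dw1 = (147, 61, -292)
w1·Dw1 = (-34)·147 + 18·61 + 9·(-292) = -6528; w1·w1 = (-34)·(-34) + 18·18 + 9·9 = 1561
λ ≈ -6528/1561 = -4.182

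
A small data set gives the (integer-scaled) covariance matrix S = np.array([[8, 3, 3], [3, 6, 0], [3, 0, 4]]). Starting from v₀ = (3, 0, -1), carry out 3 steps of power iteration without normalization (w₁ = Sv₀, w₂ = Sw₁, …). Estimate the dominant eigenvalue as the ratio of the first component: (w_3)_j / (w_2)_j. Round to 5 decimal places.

λ ≈ 10.85714

w1 = Sv₀ = (21, 9, 5)
w2 = Sw1 = (210, 117, 83)
w3 = Sw2 = (2280, 1332, 962)
Ratio at component: 2280 / 210 = 10.85714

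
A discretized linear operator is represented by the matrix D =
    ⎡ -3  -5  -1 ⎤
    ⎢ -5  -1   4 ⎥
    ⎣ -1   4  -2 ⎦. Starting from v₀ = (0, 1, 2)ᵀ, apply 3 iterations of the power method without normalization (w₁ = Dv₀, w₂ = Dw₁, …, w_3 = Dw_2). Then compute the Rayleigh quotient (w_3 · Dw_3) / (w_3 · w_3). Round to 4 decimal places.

4.5604

w1 = Dv₀ = (-7, 7, 0)
w2 = Dw1 = (-14, 28, 35)
w3 = Dw2 = (-133, 182, 56)
Dw3 = (-567, 707, 749)
w3·Dw3 = (-133)·(-567) + 182·707 + 56·749 = 246029; w3·w3 = (-133)·(-133) + 182·182 + 56·56 = 53949
λ ≈ 246029/53949 = 4.5604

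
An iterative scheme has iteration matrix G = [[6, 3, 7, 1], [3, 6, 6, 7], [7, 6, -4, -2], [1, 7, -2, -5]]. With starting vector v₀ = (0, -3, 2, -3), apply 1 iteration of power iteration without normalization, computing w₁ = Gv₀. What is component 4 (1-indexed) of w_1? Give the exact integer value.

w1 = Gv₀ = (6·0 + 3·(-3) + 7·2 + 1·(-3); 3·0 + 6·(-3) + 6·2 + 7·(-3); 7·0 + 6·(-3) + (-4)·2 + (-2)·(-3); 1·0 + 7·(-3) + (-2)·2 + (-5)·(-3)) = (2, -27, -20, -10)
The requested component of w1 is -10.

-10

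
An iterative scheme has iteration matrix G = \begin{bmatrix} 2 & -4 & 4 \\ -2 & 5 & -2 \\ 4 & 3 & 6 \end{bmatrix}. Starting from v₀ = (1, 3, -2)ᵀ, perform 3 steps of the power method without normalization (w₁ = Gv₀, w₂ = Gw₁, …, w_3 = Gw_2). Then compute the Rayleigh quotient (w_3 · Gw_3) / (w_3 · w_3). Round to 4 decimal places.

7.1848

w1 = Gv₀ = (2·1 + (-4)·3 + 4·(-2); (-2)·1 + 5·3 + (-2)·(-2); 4·1 + 3·3 + 6·(-2)) = (-18, 17, 1)
w2 = Gw1 = (2·(-18) + (-4)·17 + 4·1; (-2)·(-18) + 5·17 + (-2)·1; 4·(-18) + 3·17 + 6·1) = (-100, 119, -15)
w3 = Gw2 = (-736, 825, -133)
Gw3 = (-5304, 5863, -1267)
w3·Gw3 = (-736)·(-5304) + 825·5863 + (-133)·(-1267) = 8909230; w3·w3 = (-736)·(-736) + 825·825 + (-133)·(-133) = 1240010
λ ≈ 8909230/1240010 = 7.1848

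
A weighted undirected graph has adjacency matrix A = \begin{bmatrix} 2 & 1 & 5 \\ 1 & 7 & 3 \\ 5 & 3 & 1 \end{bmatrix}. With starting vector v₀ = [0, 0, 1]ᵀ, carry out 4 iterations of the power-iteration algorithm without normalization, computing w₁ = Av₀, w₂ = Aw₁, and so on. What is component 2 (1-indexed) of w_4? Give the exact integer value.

w1 = Av₀ = (5, 3, 1)
w2 = Aw1 = (18, 29, 35)
w3 = Aw2 = (240, 326, 212)
w4 = Aw3 = (1866, 3158, 2390)
The requested component of w4 is 3158.

3158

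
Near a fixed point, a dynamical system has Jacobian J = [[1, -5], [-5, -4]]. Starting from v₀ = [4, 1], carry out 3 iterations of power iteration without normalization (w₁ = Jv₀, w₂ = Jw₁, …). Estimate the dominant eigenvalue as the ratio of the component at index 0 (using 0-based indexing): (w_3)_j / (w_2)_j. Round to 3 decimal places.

w1 = Jv₀ = (1·4 + (-5)·1; (-5)·4 + (-4)·1) = (-1, -24)
w2 = Jw1 = (1·(-1) + (-5)·(-24); (-5)·(-1) + (-4)·(-24)) = (119, 101)
w3 = Jw2 = (-386, -999)
Ratio at component: -386 / 119 = -3.244

-3.244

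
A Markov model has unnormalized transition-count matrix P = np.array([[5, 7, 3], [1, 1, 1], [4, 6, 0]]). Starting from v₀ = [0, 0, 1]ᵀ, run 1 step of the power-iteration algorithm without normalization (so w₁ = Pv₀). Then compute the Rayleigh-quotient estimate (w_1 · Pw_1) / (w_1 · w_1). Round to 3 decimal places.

w1 = Pv₀ = (3, 1, 0)
Pw1 = (22, 4, 18)
w1·Pw1 = 3·22 + 1·4 + 0·18 = 70; w1·w1 = 3·3 + 1·1 + 0·0 = 10
λ ≈ 70/10 = 7.000

λ ≈ 7.000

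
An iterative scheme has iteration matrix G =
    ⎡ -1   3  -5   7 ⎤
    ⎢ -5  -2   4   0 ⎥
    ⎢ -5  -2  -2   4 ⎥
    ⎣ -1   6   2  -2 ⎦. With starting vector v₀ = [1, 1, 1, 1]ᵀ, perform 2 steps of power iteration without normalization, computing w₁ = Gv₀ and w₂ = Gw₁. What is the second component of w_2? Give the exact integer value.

-34

w1 = Gv₀ = ((-1)·1 + 3·1 + (-5)·1 + 7·1; (-5)·1 + (-2)·1 + 4·1 + 0·1; (-5)·1 + (-2)·1 + (-2)·1 + 4·1; (-1)·1 + 6·1 + 2·1 + (-2)·1) = (4, -3, -5, 5)
w2 = Gw1 = ((-1)·4 + 3·(-3) + (-5)·(-5) + 7·5; (-5)·4 + (-2)·(-3) + 4·(-5) + 0·5; (-5)·4 + (-2)·(-3) + (-2)·(-5) + 4·5; (-1)·4 + 6·(-3) + 2·(-5) + (-2)·5) = (47, -34, 16, -42)
The requested component of w2 is -34.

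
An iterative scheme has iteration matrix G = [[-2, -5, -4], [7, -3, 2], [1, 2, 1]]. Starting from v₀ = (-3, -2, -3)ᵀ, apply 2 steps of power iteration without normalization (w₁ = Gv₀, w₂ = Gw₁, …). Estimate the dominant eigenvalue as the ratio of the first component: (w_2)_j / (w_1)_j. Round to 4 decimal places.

w1 = Gv₀ = ((-2)·(-3) + (-5)·(-2) + (-4)·(-3); 7·(-3) + (-3)·(-2) + 2·(-3); 1·(-3) + 2·(-2) + 1·(-3)) = (28, -21, -10)
w2 = Gw1 = ((-2)·28 + (-5)·(-21) + (-4)·(-10); 7·28 + (-3)·(-21) + 2·(-10); 1·28 + 2·(-21) + 1·(-10)) = (89, 239, -24)
Ratio at component: 89 / 28 = 3.1786

λ ≈ 3.1786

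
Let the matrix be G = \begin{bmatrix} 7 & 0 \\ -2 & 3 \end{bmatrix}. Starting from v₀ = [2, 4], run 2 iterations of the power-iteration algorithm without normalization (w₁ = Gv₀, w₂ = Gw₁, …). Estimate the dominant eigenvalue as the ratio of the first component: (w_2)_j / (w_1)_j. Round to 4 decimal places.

w1 = Gv₀ = (14, 8)
w2 = Gw1 = (98, -4)
Ratio at component: 98 / 14 = 7.0000

λ ≈ 7.0000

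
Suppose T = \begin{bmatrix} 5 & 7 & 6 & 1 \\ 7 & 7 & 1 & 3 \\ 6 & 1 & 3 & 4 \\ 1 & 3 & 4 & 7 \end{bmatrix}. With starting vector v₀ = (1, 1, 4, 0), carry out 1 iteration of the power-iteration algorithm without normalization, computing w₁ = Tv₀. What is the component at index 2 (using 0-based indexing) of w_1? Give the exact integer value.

19

w1 = Tv₀ = (5·1 + 7·1 + 6·4 + 1·0; 7·1 + 7·1 + 1·4 + 3·0; 6·1 + 1·1 + 3·4 + 4·0; 1·1 + 3·1 + 4·4 + 7·0) = (36, 18, 19, 20)
The requested component of w1 is 19.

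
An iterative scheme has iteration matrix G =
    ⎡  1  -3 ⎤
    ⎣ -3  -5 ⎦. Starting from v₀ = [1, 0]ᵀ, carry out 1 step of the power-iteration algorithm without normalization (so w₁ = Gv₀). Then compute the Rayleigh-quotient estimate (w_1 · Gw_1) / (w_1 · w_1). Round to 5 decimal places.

-2.60000

w1 = Gv₀ = (1·1 + (-3)·0; (-3)·1 + (-5)·0) = (1, -3)
Gw1 = (10, 12)
w1·Gw1 = 1·10 + (-3)·12 = -26; w1·w1 = 1·1 + (-3)·(-3) = 10
λ ≈ -26/10 = -2.60000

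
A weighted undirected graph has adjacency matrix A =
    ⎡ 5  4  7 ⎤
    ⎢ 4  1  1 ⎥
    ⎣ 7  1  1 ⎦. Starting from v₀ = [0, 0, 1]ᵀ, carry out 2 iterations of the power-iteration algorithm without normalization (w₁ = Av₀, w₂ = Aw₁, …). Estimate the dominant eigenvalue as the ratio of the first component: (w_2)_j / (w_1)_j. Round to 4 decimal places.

w1 = Av₀ = (7, 1, 1)
w2 = Aw1 = (46, 30, 51)
Ratio at component: 46 / 7 = 6.5714

6.5714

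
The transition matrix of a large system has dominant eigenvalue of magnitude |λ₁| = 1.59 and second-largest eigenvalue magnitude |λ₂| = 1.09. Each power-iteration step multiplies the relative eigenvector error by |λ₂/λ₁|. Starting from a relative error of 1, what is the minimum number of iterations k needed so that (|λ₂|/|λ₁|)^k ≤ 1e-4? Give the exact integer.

|λ₂/λ₁| = 1.09/1.59 = 0.68553
Need k ≥ ln(1e-4) / ln(0.68553) = -9.2103 / -0.3776 ≈ 24.395
Smallest integer k satisfying the bound: 25

25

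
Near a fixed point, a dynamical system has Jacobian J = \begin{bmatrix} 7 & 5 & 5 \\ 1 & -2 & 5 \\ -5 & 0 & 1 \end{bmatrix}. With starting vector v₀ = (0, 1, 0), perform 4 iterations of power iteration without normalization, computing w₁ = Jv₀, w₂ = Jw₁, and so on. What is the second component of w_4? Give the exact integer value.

w1 = Jv₀ = (5, -2, 0)
w2 = Jw1 = (25, 9, -25)
w3 = Jw2 = (95, -118, -150)
w4 = Jw3 = (-675, -419, -625)
The requested component of w4 is -419.

-419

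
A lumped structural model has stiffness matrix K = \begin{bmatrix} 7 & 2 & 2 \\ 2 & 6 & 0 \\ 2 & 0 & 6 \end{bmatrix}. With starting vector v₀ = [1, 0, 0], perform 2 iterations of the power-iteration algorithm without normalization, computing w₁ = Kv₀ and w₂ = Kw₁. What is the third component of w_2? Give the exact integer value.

w1 = Kv₀ = (7·1 + 2·0 + 2·0; 2·1 + 6·0 + 0·0; 2·1 + 0·0 + 6·0) = (7, 2, 2)
w2 = Kw1 = (7·7 + 2·2 + 2·2; 2·7 + 6·2 + 0·2; 2·7 + 0·2 + 6·2) = (57, 26, 26)
The requested component of w2 is 26.

26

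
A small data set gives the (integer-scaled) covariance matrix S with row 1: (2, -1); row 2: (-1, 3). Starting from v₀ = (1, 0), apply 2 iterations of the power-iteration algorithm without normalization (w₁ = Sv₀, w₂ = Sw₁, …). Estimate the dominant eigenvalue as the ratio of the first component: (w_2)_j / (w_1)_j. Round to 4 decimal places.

w1 = Sv₀ = (2, -1)
w2 = Sw1 = (5, -5)
Ratio at component: 5 / 2 = 2.5000

2.5000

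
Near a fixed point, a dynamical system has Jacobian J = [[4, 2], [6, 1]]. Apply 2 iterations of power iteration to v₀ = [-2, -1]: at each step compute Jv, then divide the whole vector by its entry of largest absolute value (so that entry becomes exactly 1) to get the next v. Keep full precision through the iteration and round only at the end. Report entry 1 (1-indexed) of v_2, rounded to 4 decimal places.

0.9041

Jv0 = (-10.00000, -13.00000); divide by -13.00000 → v1 = (0.76923, 1.00000)
Jv1 = (5.07692, 5.61538); divide by 5.61538 → v2 = (0.90411, 1.00000)
Requested entry of v2: -66/-73 = 0.9041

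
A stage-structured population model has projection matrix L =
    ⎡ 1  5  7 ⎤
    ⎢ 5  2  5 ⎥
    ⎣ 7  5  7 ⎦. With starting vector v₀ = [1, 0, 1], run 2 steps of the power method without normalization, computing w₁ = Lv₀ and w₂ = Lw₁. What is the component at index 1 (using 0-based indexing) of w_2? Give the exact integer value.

w1 = Lv₀ = (8, 10, 14)
w2 = Lw1 = (156, 130, 204)
The requested component of w2 is 130.

130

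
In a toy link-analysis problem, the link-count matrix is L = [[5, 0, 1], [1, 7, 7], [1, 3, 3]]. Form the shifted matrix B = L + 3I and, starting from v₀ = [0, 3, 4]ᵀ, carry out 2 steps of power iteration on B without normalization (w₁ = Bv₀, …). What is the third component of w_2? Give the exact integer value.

B = L + 3I has rows (8, 0, 1); (1, 10, 7); (1, 3, 6)
w1 = Bv₀ = (8·0 + 0·3 + 1·4; 1·0 + 10·3 + 7·4; 1·0 + 3·3 + 6·4) = (4, 58, 33)
w2 = Bw1 = (8·4 + 0·58 + 1·33; 1·4 + 10·58 + 7·33; 1·4 + 3·58 + 6·33) = (65, 815, 376)
Requested component of w2: 376

376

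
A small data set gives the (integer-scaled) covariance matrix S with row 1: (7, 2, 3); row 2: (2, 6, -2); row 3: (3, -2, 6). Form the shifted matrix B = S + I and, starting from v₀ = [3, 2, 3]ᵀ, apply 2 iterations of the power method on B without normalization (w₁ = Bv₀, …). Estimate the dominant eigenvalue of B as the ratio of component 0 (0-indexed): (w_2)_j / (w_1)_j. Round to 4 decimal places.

B = S + I has rows (8, 2, 3); (2, 7, -2); (3, -2, 7)
w1 = Bv₀ = (37, 14, 26)
w2 = Bw1 = (402, 120, 265)
Ratio: 402/37 = 10.8649

10.8649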